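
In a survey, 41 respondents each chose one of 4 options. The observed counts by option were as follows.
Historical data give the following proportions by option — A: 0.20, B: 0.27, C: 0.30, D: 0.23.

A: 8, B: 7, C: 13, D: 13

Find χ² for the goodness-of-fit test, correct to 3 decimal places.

Expected counts E_i = n·p_i: 41×0.20 = 8.2, 41×0.27 = 11.07, 41×0.30 = 12.3, 41×0.23 = 9.43.
χ² = (8−8.2)²/8.2 + (7−11.07)²/11.07 + (13−12.3)²/12.3 + (13−9.43)²/9.43
   = 0.0049 + 1.4964 + 0.0398 + 1.3515
Sum = 2.893

2.893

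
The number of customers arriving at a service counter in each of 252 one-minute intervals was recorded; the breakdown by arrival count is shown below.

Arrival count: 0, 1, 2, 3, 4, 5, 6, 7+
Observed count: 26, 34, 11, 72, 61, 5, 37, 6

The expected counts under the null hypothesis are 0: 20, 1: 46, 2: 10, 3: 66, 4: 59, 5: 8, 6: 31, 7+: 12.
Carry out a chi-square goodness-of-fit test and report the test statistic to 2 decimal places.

χ² = (26−20)²/20 + (34−46)²/46 + (11−10)²/10 + (72−66)²/66 + (61−59)²/59 + (5−8)²/8 + (37−31)²/31 + (6−12)²/12
   = 1.800 + 3.130 + 0.100 + 0.545 + 0.068 + 1.125 + 1.161 + 3.000
Sum = 10.93

10.93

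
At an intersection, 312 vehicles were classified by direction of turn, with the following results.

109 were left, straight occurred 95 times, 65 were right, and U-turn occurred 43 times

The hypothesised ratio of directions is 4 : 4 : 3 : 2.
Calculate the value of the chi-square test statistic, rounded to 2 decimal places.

Ratio total = 13. Expected counts: 312×4/13 = 96, 312×4/13 = 96, 312×3/13 = 72, 312×2/13 = 48.
left: (109 − 96)²/96 = 169/96 = 1.760
straight: (95 − 96)²/96 = 1/96 = 0.010
right: (65 − 72)²/72 = 49/72 = 0.681
U-turn: (43 − 48)²/48 = 25/48 = 0.521
Sum = 2.97

2.97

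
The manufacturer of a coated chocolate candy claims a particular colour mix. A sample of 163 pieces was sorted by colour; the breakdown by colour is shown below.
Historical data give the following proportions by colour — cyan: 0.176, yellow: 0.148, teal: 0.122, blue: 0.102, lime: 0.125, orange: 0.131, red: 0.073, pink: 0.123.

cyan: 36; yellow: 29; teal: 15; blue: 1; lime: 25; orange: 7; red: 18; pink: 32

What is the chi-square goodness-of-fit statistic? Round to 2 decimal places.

Expected counts E_i = n·p_i: 163×0.176 = 28.688, 163×0.148 = 24.124, 163×0.122 = 19.886, 163×0.102 = 16.626, 163×0.125 = 20.375, 163×0.131 = 21.353, 163×0.073 = 11.899, 163×0.123 = 20.049.
χ² = (36−28.688)²/28.688 + (29−24.124)²/24.124 + (15−19.886)²/19.886 + (1−16.626)²/16.626 + (25−20.375)²/20.375 + (7−21.353)²/21.353 + (18−11.899)²/11.899 + (32−20.049)²/20.049
   = 1.864 + 0.986 + 1.200 + 14.686 + 1.050 + 9.648 + 3.128 + 7.124
Sum = 39.69

39.69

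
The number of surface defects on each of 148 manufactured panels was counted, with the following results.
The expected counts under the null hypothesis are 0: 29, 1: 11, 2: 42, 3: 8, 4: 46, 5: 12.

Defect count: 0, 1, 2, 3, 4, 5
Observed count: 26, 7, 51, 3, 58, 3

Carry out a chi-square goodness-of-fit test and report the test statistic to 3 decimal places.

16.699

cat         O        E   (O−E)²/E
0          26       29     0.3103
1           7       11     1.4545
2          51       42     1.9286
3           3        8     3.1250
4          58       46     3.1304
5           3       12     6.7500
Sum = 16.699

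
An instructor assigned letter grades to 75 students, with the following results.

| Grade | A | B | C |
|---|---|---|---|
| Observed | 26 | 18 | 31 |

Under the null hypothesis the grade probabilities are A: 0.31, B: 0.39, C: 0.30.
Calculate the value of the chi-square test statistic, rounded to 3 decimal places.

7.863

Expected counts E_i = n·p_i: 75×0.31 = 23.25, 75×0.39 = 29.25, 75×0.30 = 22.5.
cat         O        E   (O−E)²/E
A          26    23.25     0.3253
B          18    29.25     4.3269
C          31     22.5     3.2111
Sum = 7.863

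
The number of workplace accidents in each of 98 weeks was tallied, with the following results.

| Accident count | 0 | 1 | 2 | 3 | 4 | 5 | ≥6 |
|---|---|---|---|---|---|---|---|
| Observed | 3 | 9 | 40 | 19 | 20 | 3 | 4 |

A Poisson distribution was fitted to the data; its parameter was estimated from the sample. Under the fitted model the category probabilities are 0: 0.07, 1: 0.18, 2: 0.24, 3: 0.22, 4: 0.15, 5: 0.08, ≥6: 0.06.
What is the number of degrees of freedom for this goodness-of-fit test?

5

There are k = 7 categories and 1 parameter estimated from the data, so df = 7 − 1 − 1 = 5.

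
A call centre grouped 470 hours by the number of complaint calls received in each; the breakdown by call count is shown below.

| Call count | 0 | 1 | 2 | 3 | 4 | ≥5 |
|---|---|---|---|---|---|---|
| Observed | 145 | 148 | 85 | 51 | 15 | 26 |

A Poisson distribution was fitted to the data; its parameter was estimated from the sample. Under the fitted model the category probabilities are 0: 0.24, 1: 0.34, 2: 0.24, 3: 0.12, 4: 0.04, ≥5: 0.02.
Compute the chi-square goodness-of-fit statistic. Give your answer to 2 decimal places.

Expected counts E_i = n·p_i: 470×0.24 = 112.8, 470×0.34 = 159.8, 470×0.24 = 112.8, 470×0.12 = 56.4, 470×0.04 = 18.8, 470×0.02 = 9.4.
χ² = (145−112.8)²/112.8 + (148−159.8)²/159.8 + (85−112.8)²/112.8 + (51−56.4)²/56.4 + (15−18.8)²/18.8 + (26−9.4)²/9.4
   = 9.192 + 0.871 + 6.851 + 0.517 + 0.768 + 29.315
Sum = 47.51

47.51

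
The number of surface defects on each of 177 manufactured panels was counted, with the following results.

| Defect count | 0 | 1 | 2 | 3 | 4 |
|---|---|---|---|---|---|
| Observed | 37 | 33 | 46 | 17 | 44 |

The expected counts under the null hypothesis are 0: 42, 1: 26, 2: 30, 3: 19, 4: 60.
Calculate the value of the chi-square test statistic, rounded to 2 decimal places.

0: (37 − 42)²/42 = 25/42 = 0.595
1: (33 − 26)²/26 = 49/26 = 1.885
2: (46 − 30)²/30 = 256/30 = 8.533
3: (17 − 19)²/19 = 4/19 = 0.211
4: (44 − 60)²/60 = 256/60 = 4.267
Sum = 15.49

15.49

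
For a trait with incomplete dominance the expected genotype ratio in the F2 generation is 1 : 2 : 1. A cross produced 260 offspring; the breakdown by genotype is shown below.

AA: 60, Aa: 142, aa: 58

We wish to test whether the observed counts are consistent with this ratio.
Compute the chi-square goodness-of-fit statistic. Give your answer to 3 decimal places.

2.246

Ratio total = 4. Expected counts: 260×1/4 = 65, 260×2/4 = 130, 260×1/4 = 65.
cat         O        E   (O−E)²/E
AA         60       65     0.3846
Aa        142      130     1.1077
aa         58       65     0.7538
Sum = 2.246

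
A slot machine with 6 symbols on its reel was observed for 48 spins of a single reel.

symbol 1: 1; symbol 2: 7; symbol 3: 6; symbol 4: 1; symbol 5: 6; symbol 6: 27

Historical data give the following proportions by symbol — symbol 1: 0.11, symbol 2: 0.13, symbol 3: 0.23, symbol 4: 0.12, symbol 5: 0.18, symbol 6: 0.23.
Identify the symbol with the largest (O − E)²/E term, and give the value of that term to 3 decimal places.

Expected counts E_i = n·p_i: 48×0.11 = 5.28, 48×0.13 = 6.24, 48×0.23 = 11.04, 48×0.12 = 5.76, 48×0.18 = 8.64, 48×0.23 = 11.04.
χ² = (1−5.28)²/5.28 + (7−6.24)²/6.24 + (6−11.04)²/11.04 + (1−5.76)²/5.76 + (6−8.64)²/8.64 + (27−11.04)²/11.04
   = 3.4694 + 0.0926 + 2.3009 + 3.9336 + 0.8067 + 23.0726
The largest term is for symbol 6: 23.073.

symbol 6, 23.073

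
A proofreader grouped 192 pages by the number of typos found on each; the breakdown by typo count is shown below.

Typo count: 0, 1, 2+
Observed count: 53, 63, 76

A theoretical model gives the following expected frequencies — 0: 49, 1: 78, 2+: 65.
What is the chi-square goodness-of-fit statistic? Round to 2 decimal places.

cat         O        E   (O−E)²/E
0          53       49      0.327
1          63       78      2.885
2+         76       65      1.862
Sum = 5.07

5.07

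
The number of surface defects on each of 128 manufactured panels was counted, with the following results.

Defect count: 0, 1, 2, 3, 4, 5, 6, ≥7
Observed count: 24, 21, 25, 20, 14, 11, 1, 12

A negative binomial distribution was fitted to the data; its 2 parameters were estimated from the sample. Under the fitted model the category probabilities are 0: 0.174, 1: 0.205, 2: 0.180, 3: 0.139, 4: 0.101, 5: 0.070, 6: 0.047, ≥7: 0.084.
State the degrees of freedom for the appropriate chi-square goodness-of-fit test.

There are k = 8 categories and 2 parameters estimated from the data, so df = 8 − 1 − 2 = 5.

5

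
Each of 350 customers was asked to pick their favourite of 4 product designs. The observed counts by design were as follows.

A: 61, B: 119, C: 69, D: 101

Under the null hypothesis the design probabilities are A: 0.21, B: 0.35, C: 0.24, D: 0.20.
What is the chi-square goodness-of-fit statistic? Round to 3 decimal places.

Expected counts E_i = n·p_i: 350×0.21 = 73.5, 350×0.35 = 122.5, 350×0.24 = 84, 350×0.20 = 70.
χ² = (61−73.5)²/73.5 + (119−122.5)²/122.5 + (69−84)²/84 + (101−70)²/70
   = 2.1259 + 0.1000 + 2.6786 + 13.7286
Sum = 18.633

18.633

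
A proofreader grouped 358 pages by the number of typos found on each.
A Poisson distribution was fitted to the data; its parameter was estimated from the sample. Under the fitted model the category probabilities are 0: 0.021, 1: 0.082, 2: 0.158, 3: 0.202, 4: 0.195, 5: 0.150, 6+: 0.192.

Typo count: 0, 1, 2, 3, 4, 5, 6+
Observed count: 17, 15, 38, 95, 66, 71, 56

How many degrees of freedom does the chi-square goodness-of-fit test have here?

There are k = 7 categories and 1 parameter estimated from the data, so df = 7 − 1 − 1 = 5.

5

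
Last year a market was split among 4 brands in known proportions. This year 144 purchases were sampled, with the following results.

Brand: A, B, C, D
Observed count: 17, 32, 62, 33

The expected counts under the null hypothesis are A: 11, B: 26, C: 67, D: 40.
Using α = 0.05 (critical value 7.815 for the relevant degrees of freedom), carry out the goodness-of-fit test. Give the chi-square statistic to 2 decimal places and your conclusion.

6.26; do not reject

χ² = (17−11)²/11 + (32−26)²/26 + (62−67)²/67 + (33−40)²/40
   = 3.273 + 1.385 + 0.373 + 1.225
Sum = 6.26
df = 3. Since 6.26 < 7.815, we do not reject H₀.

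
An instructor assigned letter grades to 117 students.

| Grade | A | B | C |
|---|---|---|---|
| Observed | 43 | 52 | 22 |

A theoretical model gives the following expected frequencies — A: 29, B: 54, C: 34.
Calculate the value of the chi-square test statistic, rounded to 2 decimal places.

cat         O        E   (O−E)²/E
A          43       29      6.759
B          52       54      0.074
C          22       34      4.235
Sum = 11.07

11.07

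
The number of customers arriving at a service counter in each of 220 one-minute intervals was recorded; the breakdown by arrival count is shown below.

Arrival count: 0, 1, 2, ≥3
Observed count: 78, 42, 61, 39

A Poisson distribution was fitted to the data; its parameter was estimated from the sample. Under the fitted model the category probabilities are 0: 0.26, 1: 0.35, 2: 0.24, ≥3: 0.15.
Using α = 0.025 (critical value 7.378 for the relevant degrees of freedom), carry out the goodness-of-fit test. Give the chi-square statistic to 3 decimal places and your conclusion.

25.837; reject

Expected counts E_i = n·p_i: 220×0.26 = 57.2, 220×0.35 = 77, 220×0.24 = 52.8, 220×0.15 = 33.
χ² = (78−57.2)²/57.2 + (42−77)²/77 + (61−52.8)²/52.8 + (39−33)²/33
   = 7.5636 + 15.9091 + 1.2735 + 1.0909
Sum = 25.837
df = 2. Since 25.837 > 7.378, we reject H₀.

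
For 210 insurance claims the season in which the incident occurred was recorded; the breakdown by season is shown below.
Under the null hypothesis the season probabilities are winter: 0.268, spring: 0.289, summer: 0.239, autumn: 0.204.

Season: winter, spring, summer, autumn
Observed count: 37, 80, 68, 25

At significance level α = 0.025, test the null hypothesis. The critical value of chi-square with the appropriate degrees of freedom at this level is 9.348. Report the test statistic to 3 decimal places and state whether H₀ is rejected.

26.498; reject

Expected counts E_i = n·p_i: 210×0.268 = 56.28, 210×0.289 = 60.69, 210×0.239 = 50.19, 210×0.204 = 42.84.
χ² = (37−56.28)²/56.28 + (80−60.69)²/60.69 + (68−50.19)²/50.19 + (25−42.84)²/42.84
   = 6.6048 + 6.1439 + 6.3199 + 7.4292
Sum = 26.498
df = 3. Since 26.498 > 9.348, we reject H₀.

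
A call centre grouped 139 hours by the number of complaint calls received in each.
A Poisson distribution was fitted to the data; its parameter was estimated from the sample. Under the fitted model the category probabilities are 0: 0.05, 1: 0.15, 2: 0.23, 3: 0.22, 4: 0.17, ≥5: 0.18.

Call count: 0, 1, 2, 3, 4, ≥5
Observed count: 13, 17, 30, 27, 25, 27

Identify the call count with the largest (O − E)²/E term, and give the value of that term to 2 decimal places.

0, 5.27

Expected counts E_i = n·p_i: 139×0.05 = 6.95, 139×0.15 = 20.85, 139×0.23 = 31.97, 139×0.22 = 30.58, 139×0.17 = 23.63, 139×0.18 = 25.02.
0: (13 − 6.95)²/6.95 = 36.6025/6.95 = 5.267
1: (17 − 20.85)²/20.85 = 14.8225/20.85 = 0.711
2: (30 − 31.97)²/31.97 = 3.8809/31.97 = 0.121
3: (27 − 30.58)²/30.58 = 12.8164/30.58 = 0.419
4: (25 − 23.63)²/23.63 = 1.8769/23.63 = 0.079
≥5: (27 − 25.02)²/25.02 = 3.9204/25.02 = 0.157
The largest term is for 0: 5.27.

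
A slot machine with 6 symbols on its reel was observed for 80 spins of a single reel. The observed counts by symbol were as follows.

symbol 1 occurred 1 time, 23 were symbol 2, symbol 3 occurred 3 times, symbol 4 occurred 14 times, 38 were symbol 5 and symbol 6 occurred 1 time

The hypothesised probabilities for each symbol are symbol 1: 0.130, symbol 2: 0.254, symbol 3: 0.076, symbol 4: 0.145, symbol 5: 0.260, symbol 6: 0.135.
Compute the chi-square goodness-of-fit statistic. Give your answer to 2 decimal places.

34.02

Expected counts E_i = n·p_i: 80×0.130 = 10.4, 80×0.254 = 20.32, 80×0.076 = 6.08, 80×0.145 = 11.6, 80×0.260 = 20.8, 80×0.135 = 10.8.
symbol 1: (1 − 10.4)²/10.4 = 88.36/10.4 = 8.496
symbol 2: (23 − 20.32)²/20.32 = 7.1824/20.32 = 0.353
symbol 3: (3 − 6.08)²/6.08 = 9.4864/6.08 = 1.560
symbol 4: (14 − 11.6)²/11.6 = 5.76/11.6 = 0.497
symbol 5: (38 − 20.8)²/20.8 = 295.84/20.8 = 14.223
symbol 6: (1 − 10.8)²/10.8 = 96.04/10.8 = 8.893
Sum = 34.02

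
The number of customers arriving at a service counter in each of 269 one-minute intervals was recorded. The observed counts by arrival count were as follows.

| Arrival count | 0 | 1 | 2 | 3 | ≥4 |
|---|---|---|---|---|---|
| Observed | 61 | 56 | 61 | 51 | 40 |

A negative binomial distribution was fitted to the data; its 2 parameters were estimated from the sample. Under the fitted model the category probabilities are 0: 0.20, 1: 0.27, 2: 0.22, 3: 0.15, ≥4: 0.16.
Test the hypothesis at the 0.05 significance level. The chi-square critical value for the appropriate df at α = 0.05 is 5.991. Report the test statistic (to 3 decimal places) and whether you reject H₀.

Expected counts E_i = n·p_i: 269×0.20 = 53.8, 269×0.27 = 72.63, 269×0.22 = 59.18, 269×0.15 = 40.35, 269×0.16 = 43.04.
cat         O        E   (O−E)²/E
0          61     53.8     0.9636
1          56    72.63     3.8078
2          61    59.18     0.0560
3          51    40.35     2.8110
≥4         40    43.04     0.2147
Sum = 7.853
df = 2. Since 7.853 > 5.991, we reject H₀.

7.853; reject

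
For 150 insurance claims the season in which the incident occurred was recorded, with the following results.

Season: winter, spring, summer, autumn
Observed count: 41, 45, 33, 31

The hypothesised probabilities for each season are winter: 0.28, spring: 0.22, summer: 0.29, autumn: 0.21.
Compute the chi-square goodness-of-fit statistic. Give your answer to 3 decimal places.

Expected counts E_i = n·p_i: 150×0.28 = 42, 150×0.22 = 33, 150×0.29 = 43.5, 150×0.21 = 31.5.
winter: (41 − 42)²/42 = 1/42 = 0.0238
spring: (45 − 33)²/33 = 144/33 = 4.3636
summer: (33 − 43.5)²/43.5 = 110.25/43.5 = 2.5345
autumn: (31 − 31.5)²/31.5 = 0.25/31.5 = 0.0079
Sum = 6.930

6.930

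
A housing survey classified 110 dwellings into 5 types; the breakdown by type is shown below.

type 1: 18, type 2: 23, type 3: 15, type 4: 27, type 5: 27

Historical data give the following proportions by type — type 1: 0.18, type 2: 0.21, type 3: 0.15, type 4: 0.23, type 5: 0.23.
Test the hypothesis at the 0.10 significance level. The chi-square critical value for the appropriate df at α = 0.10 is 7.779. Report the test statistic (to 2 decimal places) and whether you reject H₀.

0.53; do not reject

Expected counts E_i = n·p_i: 110×0.18 = 19.8, 110×0.21 = 23.1, 110×0.15 = 16.5, 110×0.23 = 25.3, 110×0.23 = 25.3.
χ² = (18−19.8)²/19.8 + (23−23.1)²/23.1 + (15−16.5)²/16.5 + (27−25.3)²/25.3 + (27−25.3)²/25.3
   = 0.164 + 0.000 + 0.136 + 0.114 + 0.114
Sum = 0.53
df = 4. Since 0.53 < 7.779, we do not reject H₀.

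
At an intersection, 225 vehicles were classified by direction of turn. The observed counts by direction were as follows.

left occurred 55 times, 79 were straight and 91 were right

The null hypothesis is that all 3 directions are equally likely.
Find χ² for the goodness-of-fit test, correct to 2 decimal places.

Expected count for each of the 3 categories: 225/3 = 75.
left: (55 − 75)²/75 = 400/75 = 5.333
straight: (79 − 75)²/75 = 16/75 = 0.213
right: (91 − 75)²/75 = 256/75 = 3.413
Sum = 8.96

8.96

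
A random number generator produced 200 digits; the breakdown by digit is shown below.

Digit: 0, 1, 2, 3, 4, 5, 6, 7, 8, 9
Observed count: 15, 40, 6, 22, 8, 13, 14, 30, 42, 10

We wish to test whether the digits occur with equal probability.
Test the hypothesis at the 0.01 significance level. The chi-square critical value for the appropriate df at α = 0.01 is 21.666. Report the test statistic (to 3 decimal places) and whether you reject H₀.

Under H₀ each category has probability 1/10, so each expected count is 200/10 = 20.
cat         O        E   (O−E)²/E
0          15       20     1.2500
1          40       20    20.0000
2           6       20     9.8000
3          22       20     0.2000
4           8       20     7.2000
5          13       20     2.4500
6          14       20     1.8000
7          30       20     5.0000
8          42       20    24.2000
9          10       20     5.0000
Sum = 76.900
df = 9. Since 76.900 > 21.666, we reject H₀.

76.900; reject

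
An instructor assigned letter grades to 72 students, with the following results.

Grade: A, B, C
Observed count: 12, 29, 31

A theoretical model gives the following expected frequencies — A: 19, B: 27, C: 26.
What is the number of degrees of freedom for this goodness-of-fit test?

2

There are k = 3 categories and no parameters were estimated from the data, so df = 3 − 1 = 2.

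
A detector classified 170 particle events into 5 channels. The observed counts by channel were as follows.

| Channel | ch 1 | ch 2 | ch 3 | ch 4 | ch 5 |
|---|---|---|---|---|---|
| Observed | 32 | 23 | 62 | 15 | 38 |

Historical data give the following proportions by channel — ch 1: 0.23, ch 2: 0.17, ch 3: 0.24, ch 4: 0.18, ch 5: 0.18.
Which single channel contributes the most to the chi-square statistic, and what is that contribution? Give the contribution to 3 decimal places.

Expected counts E_i = n·p_i: 170×0.23 = 39.1, 170×0.17 = 28.9, 170×0.24 = 40.8, 170×0.18 = 30.6, 170×0.18 = 30.6.
χ² = (32−39.1)²/39.1 + (23−28.9)²/28.9 + (62−40.8)²/40.8 + (15−30.6)²/30.6 + (38−30.6)²/30.6
   = 1.2893 + 1.2045 + 11.0157 + 7.9529 + 1.7895
The largest term is for ch 3: 11.016.

ch 3, 11.016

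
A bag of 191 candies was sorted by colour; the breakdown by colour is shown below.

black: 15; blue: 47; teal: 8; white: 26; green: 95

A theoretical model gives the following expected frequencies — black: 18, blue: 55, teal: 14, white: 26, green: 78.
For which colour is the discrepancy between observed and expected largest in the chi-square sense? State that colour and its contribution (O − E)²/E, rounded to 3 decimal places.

green, 3.705

χ² = (15−18)²/18 + (47−55)²/55 + (8−14)²/14 + (26−26)²/26 + (95−78)²/78
   = 0.5000 + 1.1636 + 2.5714 + 0.0000 + 3.7051
The largest term is for green: 3.705.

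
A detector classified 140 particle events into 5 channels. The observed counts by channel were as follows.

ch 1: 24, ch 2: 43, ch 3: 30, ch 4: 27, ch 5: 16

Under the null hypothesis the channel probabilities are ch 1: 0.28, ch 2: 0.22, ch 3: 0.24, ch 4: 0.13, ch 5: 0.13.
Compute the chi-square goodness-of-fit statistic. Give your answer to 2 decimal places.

Expected counts E_i = n·p_i: 140×0.28 = 39.2, 140×0.22 = 30.8, 140×0.24 = 33.6, 140×0.13 = 18.2, 140×0.13 = 18.2.
χ² = (24−39.2)²/39.2 + (43−30.8)²/30.8 + (30−33.6)²/33.6 + (27−18.2)²/18.2 + (16−18.2)²/18.2
   = 5.894 + 4.832 + 0.386 + 4.255 + 0.266
Sum = 15.63

15.63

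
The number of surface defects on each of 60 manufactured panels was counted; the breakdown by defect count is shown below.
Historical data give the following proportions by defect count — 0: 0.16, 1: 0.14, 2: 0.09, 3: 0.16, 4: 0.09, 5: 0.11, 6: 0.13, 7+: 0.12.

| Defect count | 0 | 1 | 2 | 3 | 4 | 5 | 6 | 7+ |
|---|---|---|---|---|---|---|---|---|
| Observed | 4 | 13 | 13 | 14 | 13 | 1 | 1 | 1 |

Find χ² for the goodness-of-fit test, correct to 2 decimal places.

45.21

Expected counts E_i = n·p_i: 60×0.16 = 9.6, 60×0.14 = 8.4, 60×0.09 = 5.4, 60×0.16 = 9.6, 60×0.09 = 5.4, 60×0.11 = 6.6, 60×0.13 = 7.8, 60×0.12 = 7.2.
0: (4 − 9.6)²/9.6 = 31.36/9.6 = 3.267
1: (13 − 8.4)²/8.4 = 21.16/8.4 = 2.519
2: (13 − 5.4)²/5.4 = 57.76/5.4 = 10.696
3: (14 − 9.6)²/9.6 = 19.36/9.6 = 2.017
4: (13 − 5.4)²/5.4 = 57.76/5.4 = 10.696
5: (1 − 6.6)²/6.6 = 31.36/6.6 = 4.752
6: (1 − 7.8)²/7.8 = 46.24/7.8 = 5.928
7+: (1 − 7.2)²/7.2 = 38.44/7.2 = 5.339
Sum = 45.21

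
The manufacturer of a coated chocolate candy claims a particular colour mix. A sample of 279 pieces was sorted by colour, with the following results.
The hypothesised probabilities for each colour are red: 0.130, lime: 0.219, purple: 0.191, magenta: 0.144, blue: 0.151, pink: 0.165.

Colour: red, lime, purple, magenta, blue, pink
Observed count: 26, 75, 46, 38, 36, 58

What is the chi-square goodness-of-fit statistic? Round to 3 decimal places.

Expected counts E_i = n·p_i: 279×0.130 = 36.27, 279×0.219 = 61.101, 279×0.191 = 53.289, 279×0.144 = 40.176, 279×0.151 = 42.129, 279×0.165 = 46.035.
cat          O        E   (O−E)²/E
red         26    36.27     2.9080
lime        75   61.101     3.1617
purple      46   53.289     0.9970
magenta     38   40.176     0.1179
blue        36   42.129     0.8917
pink        58   46.035     3.1098
Sum = 11.186

11.186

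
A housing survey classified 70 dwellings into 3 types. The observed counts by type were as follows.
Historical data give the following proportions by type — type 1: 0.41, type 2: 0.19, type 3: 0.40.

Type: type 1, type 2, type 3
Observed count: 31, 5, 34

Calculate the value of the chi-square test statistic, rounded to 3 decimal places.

Expected counts E_i = n·p_i: 70×0.41 = 28.7, 70×0.19 = 13.3, 70×0.40 = 28.
cat         O        E   (O−E)²/E
type 1     31     28.7     0.1843
type 2      5     13.3     5.1797
type 3     34       28     1.2857
Sum = 6.650

6.650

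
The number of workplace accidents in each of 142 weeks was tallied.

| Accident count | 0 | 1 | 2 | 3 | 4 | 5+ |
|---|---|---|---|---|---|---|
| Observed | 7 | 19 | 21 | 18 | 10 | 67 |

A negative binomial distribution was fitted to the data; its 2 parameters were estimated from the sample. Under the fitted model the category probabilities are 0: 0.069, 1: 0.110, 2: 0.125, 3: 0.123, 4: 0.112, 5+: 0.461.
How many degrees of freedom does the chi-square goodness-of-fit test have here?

3

There are k = 6 categories and 2 parameters estimated from the data, so df = 6 − 1 − 2 = 3.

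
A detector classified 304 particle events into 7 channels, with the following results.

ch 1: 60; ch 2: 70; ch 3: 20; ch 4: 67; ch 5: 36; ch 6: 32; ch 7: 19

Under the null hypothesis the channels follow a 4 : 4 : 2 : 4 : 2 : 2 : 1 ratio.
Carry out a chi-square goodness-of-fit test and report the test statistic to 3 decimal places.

6.516

Ratio total = 19. Expected counts: 304×4/19 = 64, 304×4/19 = 64, 304×2/19 = 32, 304×4/19 = 64, 304×2/19 = 32, 304×2/19 = 32, 304×1/19 = 16.
χ² = (60−64)²/64 + (70−64)²/64 + (20−32)²/32 + (67−64)²/64 + (36−32)²/32 + (32−32)²/32 + (19−16)²/16
   = 0.2500 + 0.5625 + 4.5000 + 0.1406 + 0.5000 + 0.0000 + 0.5625
Sum = 6.516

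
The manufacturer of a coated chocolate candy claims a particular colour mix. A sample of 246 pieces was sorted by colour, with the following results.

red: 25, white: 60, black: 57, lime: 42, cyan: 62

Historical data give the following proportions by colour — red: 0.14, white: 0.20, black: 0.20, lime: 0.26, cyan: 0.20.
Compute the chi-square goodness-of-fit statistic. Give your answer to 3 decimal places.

17.065

Expected counts E_i = n·p_i: 246×0.14 = 34.44, 246×0.20 = 49.2, 246×0.20 = 49.2, 246×0.26 = 63.96, 246×0.20 = 49.2.
red: (25 − 34.44)²/34.44 = 89.1136/34.44 = 2.5875
white: (60 − 49.2)²/49.2 = 116.64/49.2 = 2.3707
black: (57 − 49.2)²/49.2 = 60.84/49.2 = 1.2366
lime: (42 − 63.96)²/63.96 = 482.2416/63.96 = 7.5397
cyan: (62 − 49.2)²/49.2 = 163.84/49.2 = 3.3301
Sum = 17.065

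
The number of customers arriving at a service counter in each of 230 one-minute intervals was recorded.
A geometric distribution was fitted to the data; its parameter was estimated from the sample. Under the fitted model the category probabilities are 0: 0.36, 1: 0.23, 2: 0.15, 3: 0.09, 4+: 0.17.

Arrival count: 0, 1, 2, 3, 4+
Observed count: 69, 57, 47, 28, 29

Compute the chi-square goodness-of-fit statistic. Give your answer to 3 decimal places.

Expected counts E_i = n·p_i: 230×0.36 = 82.8, 230×0.23 = 52.9, 230×0.15 = 34.5, 230×0.09 = 20.7, 230×0.17 = 39.1.
0: (69 − 82.8)²/82.8 = 190.44/82.8 = 2.3000
1: (57 − 52.9)²/52.9 = 16.81/52.9 = 0.3178
2: (47 − 34.5)²/34.5 = 156.25/34.5 = 4.5290
3: (28 − 20.7)²/20.7 = 53.29/20.7 = 2.5744
4+: (29 − 39.1)²/39.1 = 102.01/39.1 = 2.6090
Sum = 12.330

12.330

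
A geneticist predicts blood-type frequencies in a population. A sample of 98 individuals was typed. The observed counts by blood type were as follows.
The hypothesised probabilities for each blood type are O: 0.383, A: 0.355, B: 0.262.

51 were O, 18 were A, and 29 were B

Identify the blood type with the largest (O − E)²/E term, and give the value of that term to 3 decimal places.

Expected counts E_i = n·p_i: 98×0.383 = 37.534, 98×0.355 = 34.79, 98×0.262 = 25.676.
cat         O        E   (O−E)²/E
O          51   37.534     4.8312
A          18    34.79     8.1030
B          29   25.676     0.4303
The largest term is for A: 8.103.

A, 8.103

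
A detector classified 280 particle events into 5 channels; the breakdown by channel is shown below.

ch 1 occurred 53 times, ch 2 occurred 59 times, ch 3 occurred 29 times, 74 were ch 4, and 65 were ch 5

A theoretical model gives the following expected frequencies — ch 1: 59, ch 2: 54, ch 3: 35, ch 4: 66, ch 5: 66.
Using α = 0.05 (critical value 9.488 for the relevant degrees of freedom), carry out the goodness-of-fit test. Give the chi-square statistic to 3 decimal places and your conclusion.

3.087; do not reject

ch 1: (53 − 59)²/59 = 36/59 = 0.6102
ch 2: (59 − 54)²/54 = 25/54 = 0.4630
ch 3: (29 − 35)²/35 = 36/35 = 1.0286
ch 4: (74 − 66)²/66 = 64/66 = 0.9697
ch 5: (65 − 66)²/66 = 1/66 = 0.0152
Sum = 3.087
df = 4. Since 3.087 < 9.488, we do not reject H₀.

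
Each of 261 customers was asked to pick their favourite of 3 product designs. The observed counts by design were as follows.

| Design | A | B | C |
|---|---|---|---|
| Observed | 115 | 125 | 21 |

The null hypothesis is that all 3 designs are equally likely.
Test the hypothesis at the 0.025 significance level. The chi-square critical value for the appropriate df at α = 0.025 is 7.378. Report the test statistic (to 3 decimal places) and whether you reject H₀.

75.678; reject

Under H₀ each category has probability 1/3, so each expected count is 261/3 = 87.
A: (115 − 87)²/87 = 784/87 = 9.0115
B: (125 − 87)²/87 = 1444/87 = 16.5977
C: (21 − 87)²/87 = 4356/87 = 50.0690
Sum = 75.678
df = 2. Since 75.678 > 7.378, we reject H₀.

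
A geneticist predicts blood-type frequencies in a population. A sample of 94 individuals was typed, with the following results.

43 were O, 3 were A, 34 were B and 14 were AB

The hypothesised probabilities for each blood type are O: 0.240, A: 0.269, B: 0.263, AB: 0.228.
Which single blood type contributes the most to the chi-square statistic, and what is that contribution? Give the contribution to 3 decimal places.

Expected counts E_i = n·p_i: 94×0.240 = 22.56, 94×0.269 = 25.286, 94×0.263 = 24.722, 94×0.228 = 21.432.
cat         O        E   (O−E)²/E
O          43    22.56    18.5192
A           3   25.286    19.6419
B          34   24.722     3.4820
AB         14   21.432     2.5772
The largest term is for A: 19.642.

A, 19.642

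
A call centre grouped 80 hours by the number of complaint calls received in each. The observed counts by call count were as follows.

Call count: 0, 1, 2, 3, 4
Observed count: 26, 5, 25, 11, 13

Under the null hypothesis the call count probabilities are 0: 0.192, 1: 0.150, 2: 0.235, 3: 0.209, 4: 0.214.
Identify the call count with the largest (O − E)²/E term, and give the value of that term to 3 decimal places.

Expected counts E_i = n·p_i: 80×0.192 = 15.36, 80×0.150 = 12, 80×0.235 = 18.8, 80×0.209 = 16.72, 80×0.214 = 17.12.
cat         O        E   (O−E)²/E
0          26    15.36     7.3704
1           5       12     4.0833
2          25     18.8     2.0447
3          11    16.72     1.9568
4          13    17.12     0.9915
The largest term is for 0: 7.370.

0, 7.370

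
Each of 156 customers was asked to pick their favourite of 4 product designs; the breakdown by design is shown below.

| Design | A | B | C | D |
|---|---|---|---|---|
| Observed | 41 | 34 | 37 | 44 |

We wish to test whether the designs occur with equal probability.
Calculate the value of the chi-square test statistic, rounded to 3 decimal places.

1.487

Under H₀ each category has probability 1/4, so each expected count is 156/4 = 39.
cat         O        E   (O−E)²/E
A          41       39     0.1026
B          34       39     0.6410
C          37       39     0.1026
D          44       39     0.6410
Sum = 1.487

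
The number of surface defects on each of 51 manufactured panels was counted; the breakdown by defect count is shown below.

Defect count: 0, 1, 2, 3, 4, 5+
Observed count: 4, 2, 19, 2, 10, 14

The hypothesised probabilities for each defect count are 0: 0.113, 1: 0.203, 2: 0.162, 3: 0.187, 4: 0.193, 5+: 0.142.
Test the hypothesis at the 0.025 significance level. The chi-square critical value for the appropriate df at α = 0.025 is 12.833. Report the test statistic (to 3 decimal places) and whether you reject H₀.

Expected counts E_i = n·p_i: 51×0.113 = 5.763, 51×0.203 = 10.353, 51×0.162 = 8.262, 51×0.187 = 9.537, 51×0.193 = 9.843, 51×0.142 = 7.242.
cat         O        E   (O−E)²/E
0           4    5.763     0.5393
1           2   10.353     6.7394
2          19    8.262    13.9560
3           2    9.537     5.9564
4          10    9.843     0.0025
5+         14    7.242     6.3063
Sum = 33.500
df = 5. Since 33.500 > 12.833, we reject H₀.

33.500; reject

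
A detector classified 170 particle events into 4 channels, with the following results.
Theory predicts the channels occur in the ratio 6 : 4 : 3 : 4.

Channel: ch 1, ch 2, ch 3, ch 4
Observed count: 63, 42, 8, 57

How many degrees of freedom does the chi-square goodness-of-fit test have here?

3

There are k = 4 categories and no parameters were estimated from the data, so df = 4 − 1 = 3.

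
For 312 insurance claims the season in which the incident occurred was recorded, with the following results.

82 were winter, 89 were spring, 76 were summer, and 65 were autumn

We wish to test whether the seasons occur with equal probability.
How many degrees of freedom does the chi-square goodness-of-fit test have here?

There are k = 4 categories and no parameters were estimated from the data, so df = 4 − 1 = 3.

3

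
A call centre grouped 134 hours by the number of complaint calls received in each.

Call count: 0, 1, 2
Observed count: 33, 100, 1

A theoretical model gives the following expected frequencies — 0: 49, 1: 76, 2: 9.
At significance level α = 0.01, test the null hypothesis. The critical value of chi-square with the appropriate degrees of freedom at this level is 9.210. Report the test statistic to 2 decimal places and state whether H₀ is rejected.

19.91; reject

cat         O        E   (O−E)²/E
0          33       49      5.224
1         100       76      7.579
2           1        9      7.111
Sum = 19.91
df = 2. Since 19.91 > 9.210, we reject H₀.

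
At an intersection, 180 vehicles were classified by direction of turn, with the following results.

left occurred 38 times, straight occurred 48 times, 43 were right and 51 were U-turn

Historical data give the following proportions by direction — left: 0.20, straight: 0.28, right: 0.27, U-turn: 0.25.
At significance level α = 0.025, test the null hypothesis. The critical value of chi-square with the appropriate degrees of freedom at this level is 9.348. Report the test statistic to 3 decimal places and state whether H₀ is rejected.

Expected counts E_i = n·p_i: 180×0.20 = 36, 180×0.28 = 50.4, 180×0.27 = 48.6, 180×0.25 = 45.
χ² = (38−36)²/36 + (48−50.4)²/50.4 + (43−48.6)²/48.6 + (51−45)²/45
   = 0.1111 + 0.1143 + 0.6453 + 0.8000
Sum = 1.671
df = 3. Since 1.671 < 9.348, we do not reject H₀.

1.671; do not reject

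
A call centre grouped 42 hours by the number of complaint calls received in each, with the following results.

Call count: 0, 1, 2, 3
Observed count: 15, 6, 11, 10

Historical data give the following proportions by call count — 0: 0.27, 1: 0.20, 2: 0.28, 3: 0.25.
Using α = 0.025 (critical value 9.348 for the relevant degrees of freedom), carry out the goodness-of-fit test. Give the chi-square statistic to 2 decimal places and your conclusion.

Expected counts E_i = n·p_i: 42×0.27 = 11.34, 42×0.20 = 8.4, 42×0.28 = 11.76, 42×0.25 = 10.5.
χ² = (15−11.34)²/11.34 + (6−8.4)²/8.4 + (11−11.76)²/11.76 + (10−10.5)²/10.5
   = 1.181 + 0.686 + 0.049 + 0.024
Sum = 1.94
df = 3. Since 1.94 < 9.348, we do not reject H₀.

1.94; do not reject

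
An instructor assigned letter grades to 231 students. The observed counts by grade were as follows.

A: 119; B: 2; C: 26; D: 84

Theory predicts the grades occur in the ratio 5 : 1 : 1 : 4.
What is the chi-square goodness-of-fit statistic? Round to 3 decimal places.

20.248

Ratio total = 11. Expected counts: 231×5/11 = 105, 231×1/11 = 21, 231×1/11 = 21, 231×4/11 = 84.
cat         O        E   (O−E)²/E
A         119      105     1.8667
B           2       21    17.1905
C          26       21     1.1905
D          84       84     0.0000
Sum = 20.248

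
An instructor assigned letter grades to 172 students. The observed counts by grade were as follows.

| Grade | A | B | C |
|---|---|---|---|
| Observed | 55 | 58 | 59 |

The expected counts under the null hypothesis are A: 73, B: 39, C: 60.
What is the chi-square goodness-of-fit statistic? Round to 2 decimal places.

A: (55 − 73)²/73 = 324/73 = 4.438
B: (58 − 39)²/39 = 361/39 = 9.256
C: (59 − 60)²/60 = 1/60 = 0.017
Sum = 13.71

13.71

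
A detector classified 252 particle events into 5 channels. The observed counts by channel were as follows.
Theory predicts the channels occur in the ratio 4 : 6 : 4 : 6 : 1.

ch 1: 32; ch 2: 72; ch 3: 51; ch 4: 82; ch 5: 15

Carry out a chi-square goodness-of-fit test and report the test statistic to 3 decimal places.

7.660

Ratio total = 21. Expected counts: 252×4/21 = 48, 252×6/21 = 72, 252×4/21 = 48, 252×6/21 = 72, 252×1/21 = 12.
cat         O        E   (O−E)²/E
ch 1       32       48     5.3333
ch 2       72       72     0.0000
ch 3       51       48     0.1875
ch 4       82       72     1.3889
ch 5       15       12     0.7500
Sum = 7.660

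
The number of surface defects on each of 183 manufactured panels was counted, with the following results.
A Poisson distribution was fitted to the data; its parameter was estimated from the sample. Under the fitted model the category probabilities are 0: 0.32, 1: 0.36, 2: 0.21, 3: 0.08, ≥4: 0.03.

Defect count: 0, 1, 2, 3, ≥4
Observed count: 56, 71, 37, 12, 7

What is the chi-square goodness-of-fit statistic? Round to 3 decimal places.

Expected counts E_i = n·p_i: 183×0.32 = 58.56, 183×0.36 = 65.88, 183×0.21 = 38.43, 183×0.08 = 14.64, 183×0.03 = 5.49.
χ² = (56−58.56)²/58.56 + (71−65.88)²/65.88 + (37−38.43)²/38.43 + (12−14.64)²/14.64 + (7−5.49)²/5.49
   = 0.1119 + 0.3979 + 0.0532 + 0.4761 + 0.4153
Sum = 1.454

1.454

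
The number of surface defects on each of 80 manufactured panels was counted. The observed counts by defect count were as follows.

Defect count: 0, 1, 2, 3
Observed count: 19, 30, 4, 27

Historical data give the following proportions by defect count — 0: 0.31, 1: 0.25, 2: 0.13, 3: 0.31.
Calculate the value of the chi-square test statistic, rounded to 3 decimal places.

10.490

Expected counts E_i = n·p_i: 80×0.31 = 24.8, 80×0.25 = 20, 80×0.13 = 10.4, 80×0.31 = 24.8.
χ² = (19−24.8)²/24.8 + (30−20)²/20 + (4−10.4)²/10.4 + (27−24.8)²/24.8
   = 1.3565 + 5.0000 + 3.9385 + 0.1952
Sum = 10.490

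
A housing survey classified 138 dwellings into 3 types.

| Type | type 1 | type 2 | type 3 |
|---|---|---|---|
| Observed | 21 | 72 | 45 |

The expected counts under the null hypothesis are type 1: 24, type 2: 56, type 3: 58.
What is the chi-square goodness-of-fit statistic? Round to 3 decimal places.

7.860

χ² = (21−24)²/24 + (72−56)²/56 + (45−58)²/58
   = 0.3750 + 4.5714 + 2.9138
Sum = 7.860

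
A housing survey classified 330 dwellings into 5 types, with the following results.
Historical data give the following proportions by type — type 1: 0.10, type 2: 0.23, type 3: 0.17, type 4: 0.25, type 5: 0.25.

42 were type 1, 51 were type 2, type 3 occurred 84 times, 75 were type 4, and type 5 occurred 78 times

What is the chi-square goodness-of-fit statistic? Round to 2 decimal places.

Expected counts E_i = n·p_i: 330×0.10 = 33, 330×0.23 = 75.9, 330×0.17 = 56.1, 330×0.25 = 82.5, 330×0.25 = 82.5.
type 1: (42 − 33)²/33 = 81/33 = 2.455
type 2: (51 − 75.9)²/75.9 = 620.01/75.9 = 8.169
type 3: (84 − 56.1)²/56.1 = 778.41/56.1 = 13.875
type 4: (75 − 82.5)²/82.5 = 56.25/82.5 = 0.682
type 5: (78 − 82.5)²/82.5 = 20.25/82.5 = 0.245
Sum = 25.43

25.43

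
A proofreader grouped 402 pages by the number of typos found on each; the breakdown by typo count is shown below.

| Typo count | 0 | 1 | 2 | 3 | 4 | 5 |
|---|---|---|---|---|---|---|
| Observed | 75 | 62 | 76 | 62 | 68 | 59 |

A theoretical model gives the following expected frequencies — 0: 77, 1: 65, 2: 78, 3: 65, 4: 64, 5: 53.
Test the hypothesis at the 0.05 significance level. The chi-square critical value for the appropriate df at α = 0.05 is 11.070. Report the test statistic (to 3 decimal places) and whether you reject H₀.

1.309; do not reject

cat         O        E   (O−E)²/E
0          75       77     0.0519
1          62       65     0.1385
2          76       78     0.0513
3          62       65     0.1385
4          68       64     0.2500
5          59       53     0.6792
Sum = 1.309
df = 5. Since 1.309 < 11.070, we do not reject H₀.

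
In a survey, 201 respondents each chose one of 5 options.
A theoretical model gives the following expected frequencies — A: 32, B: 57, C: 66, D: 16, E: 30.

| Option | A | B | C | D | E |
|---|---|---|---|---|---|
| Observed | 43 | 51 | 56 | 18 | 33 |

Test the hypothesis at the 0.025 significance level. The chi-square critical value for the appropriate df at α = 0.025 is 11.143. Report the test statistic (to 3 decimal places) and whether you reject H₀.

6.478; do not reject

A: (43 − 32)²/32 = 121/32 = 3.7813
B: (51 − 57)²/57 = 36/57 = 0.6316
C: (56 − 66)²/66 = 100/66 = 1.5152
D: (18 − 16)²/16 = 4/16 = 0.2500
E: (33 − 30)²/30 = 9/30 = 0.3000
Sum = 6.478
df = 4. Since 6.478 < 11.143, we do not reject H₀.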